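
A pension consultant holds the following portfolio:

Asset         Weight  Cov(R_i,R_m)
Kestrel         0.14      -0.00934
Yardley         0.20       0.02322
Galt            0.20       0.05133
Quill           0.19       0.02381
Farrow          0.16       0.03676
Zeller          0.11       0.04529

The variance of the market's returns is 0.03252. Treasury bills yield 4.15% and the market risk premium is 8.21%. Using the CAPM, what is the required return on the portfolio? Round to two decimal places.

11.47%

β_Kestrel = -0.00934 / 0.03252 = -0.2872
β_Yardley = 0.02322 / 0.03252 = 0.7140
β_Galt = 0.05133 / 0.03252 = 1.5784
β_Quill = 0.02381 / 0.03252 = 0.7322
β_Farrow = 0.03676 / 0.03252 = 1.1304
β_Zeller = 0.04529 / 0.03252 = 1.3927
β_P = Σ w_i β_i = 0.14×-0.2872 + 0.20×0.7140 + 0.20×1.5784 + 0.19×0.7322 + 0.16×1.1304 + 0.11×1.3927 = 0.8915
E(R_P) = R_f + β_P × MRP = 4.15% + 0.8915 × 8.21% = 11.47%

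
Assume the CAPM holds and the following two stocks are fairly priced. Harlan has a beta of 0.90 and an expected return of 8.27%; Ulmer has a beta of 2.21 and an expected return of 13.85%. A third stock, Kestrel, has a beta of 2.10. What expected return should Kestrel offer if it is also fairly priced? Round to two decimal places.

13.38%

MRP (SML slope) = (13.85% − 8.27%) / (2.21 − 0.90) = 5.58% / 1.31 = 4.2595%
R_f (intercept) = 8.27% − 0.90 × 4.2595% = 4.4365%
E(R_Kestrel) = R_f + β × MRP = 4.4365% + 2.10 × 4.2595% = 13.38%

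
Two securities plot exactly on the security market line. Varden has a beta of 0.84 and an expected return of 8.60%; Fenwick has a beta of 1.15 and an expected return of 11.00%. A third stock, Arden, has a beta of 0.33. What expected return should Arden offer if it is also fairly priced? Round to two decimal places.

4.65%

MRP (SML slope) = (11.00% − 8.60%) / (1.15 − 0.84) = 2.40% / 0.31 = 7.7419%
R_f (intercept) = 8.60% − 0.84 × 7.7419% = 2.0968%
E(R_Arden) = R_f + β × MRP = 2.0968% + 0.33 × 7.7419% = 4.65%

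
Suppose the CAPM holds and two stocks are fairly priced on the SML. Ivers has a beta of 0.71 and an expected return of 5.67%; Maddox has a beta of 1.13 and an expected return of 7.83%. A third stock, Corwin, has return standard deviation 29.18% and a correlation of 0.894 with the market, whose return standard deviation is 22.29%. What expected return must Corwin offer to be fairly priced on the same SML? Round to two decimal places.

8.04%

MRP = (7.83% − 5.67%) / (1.13 − 0.71) = 5.1429%
R_f = 5.67% − 0.71 × 5.1429% = 2.0185%
β_Corwin = ρ·σ_i/σ_m = 0.894 × 29.18 / 22.29 = 1.1703
E(R_Corwin) = R_f + β × MRP = 2.0185% + 1.1703 × 5.1429% = 8.04%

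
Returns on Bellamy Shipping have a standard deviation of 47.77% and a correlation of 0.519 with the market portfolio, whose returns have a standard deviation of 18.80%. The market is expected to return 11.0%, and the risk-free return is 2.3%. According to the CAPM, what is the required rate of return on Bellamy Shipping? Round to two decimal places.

β = ρ × σ_i / σ_m = 0.519 × 47.77% / 18.80% = 1.3188
MRP = 11.0% − 2.3% = 8.70%
E(R) = 2.3% + 1.3188 × 8.7% = 13.77%

13.77%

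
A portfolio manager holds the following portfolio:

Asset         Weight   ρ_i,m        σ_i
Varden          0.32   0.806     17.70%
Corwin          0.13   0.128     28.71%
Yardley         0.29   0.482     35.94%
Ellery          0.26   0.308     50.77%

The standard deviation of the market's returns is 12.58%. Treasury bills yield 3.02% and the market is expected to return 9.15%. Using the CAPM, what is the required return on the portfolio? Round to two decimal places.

β_Varden = 0.806 × 17.70% / 12.58% = 1.1340
β_Corwin = 0.128 × 28.71% / 12.58% = 0.2921
β_Yardley = 0.482 × 35.94% / 12.58% = 1.3770
β_Ellery = 0.308 × 50.77% / 12.58% = 1.2430
β_P = Σ w_i β_i = 0.32×1.1340 + 0.13×0.2921 + 0.29×1.3770 + 0.26×1.2430 = 1.1234
MRP = 9.15% − 3.02% = 6.13%
E(R_P) = R_f + β_P × MRP = 3.02% + 1.1234 × 6.13% = 9.91%

9.91%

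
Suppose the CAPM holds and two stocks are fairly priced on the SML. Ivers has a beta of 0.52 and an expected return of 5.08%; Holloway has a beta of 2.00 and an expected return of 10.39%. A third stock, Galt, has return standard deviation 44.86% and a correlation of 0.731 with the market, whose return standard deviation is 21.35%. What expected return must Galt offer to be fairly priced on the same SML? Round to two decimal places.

8.73%

MRP = (10.39% − 5.08%) / (2.00 − 0.52) = 3.5878%
R_f = 5.08% − 0.52 × 3.5878% = 3.2143%
β_Galt = ρ·σ_i/σ_m = 0.731 × 44.86 / 21.35 = 1.5360
E(R_Galt) = R_f + β × MRP = 3.2143% + 1.5360 × 3.5878% = 8.73%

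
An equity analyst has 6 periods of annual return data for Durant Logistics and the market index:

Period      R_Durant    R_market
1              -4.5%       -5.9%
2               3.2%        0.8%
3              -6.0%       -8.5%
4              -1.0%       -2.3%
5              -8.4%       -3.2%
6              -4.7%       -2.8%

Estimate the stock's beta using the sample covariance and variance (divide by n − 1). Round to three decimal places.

0.867

Mean R_i = (-4.5 + 3.2 − 6.0 − 1.0 − 8.4 − 4.7) / 6 = -3.5667%
Mean R_m = (-5.9 + 0.8 − 8.5 − 2.3 − 3.2 − 2.8) / 6 = -3.6500%
Σ(R_i − R̄_i)(R_m − R̄_m) = 44.3400  ⇒  Cov = 44.3400 / 5 = 8.8680
Σ(R_m − R̄_m)² = 51.1350  ⇒  Var(R_m) = 51.1350 / 5 = 10.2270
β = Cov / Var(R_m) = 8.8680 / 10.2270 = 0.8671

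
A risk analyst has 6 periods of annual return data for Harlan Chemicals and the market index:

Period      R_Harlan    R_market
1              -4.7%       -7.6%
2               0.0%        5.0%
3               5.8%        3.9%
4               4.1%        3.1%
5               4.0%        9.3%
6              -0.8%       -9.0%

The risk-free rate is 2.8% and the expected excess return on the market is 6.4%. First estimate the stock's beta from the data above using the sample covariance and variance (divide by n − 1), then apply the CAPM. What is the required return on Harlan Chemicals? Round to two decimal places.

Mean R_i = (-4.7 + 0.0 + 5.8 + 4.1 + 4.0 − 0.8) / 6 = 1.4000%
Mean R_m = (-7.6 + 5.0 + 3.9 + 3.1 + 9.3 − 9.0) / 6 = 0.7833%
Σ(R_i − R̄_i)(R_m − R̄_m) = 108.8700  ⇒  Cov = 108.8700 / 5 = 21.7740
Σ(R_m − R̄_m)² = 271.3883  ⇒  Var(R_m) = 271.3883 / 5 = 54.2777
β = Cov / Var(R_m) = 21.7740 / 54.2777 = 0.4012
E(R) = R_f + β × MRP = 2.8% + 0.4012 × 6.4% = 5.37%

5.37%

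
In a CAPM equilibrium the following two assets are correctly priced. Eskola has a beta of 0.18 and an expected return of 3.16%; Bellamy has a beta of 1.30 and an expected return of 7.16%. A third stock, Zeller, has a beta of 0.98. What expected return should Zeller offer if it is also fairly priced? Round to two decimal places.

MRP (SML slope) = (7.16% − 3.16%) / (1.30 − 0.18) = 4.00% / 1.12 = 3.5714%
R_f (intercept) = 3.16% − 0.18 × 3.5714% = 2.5171%
E(R_Zeller) = R_f + β × MRP = 2.5171% + 0.98 × 3.5714% = 6.02%

6.02%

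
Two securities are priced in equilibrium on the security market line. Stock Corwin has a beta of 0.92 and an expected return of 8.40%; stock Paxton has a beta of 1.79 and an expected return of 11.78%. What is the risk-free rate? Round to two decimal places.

4.83%

Both satisfy E(R) = R_f + β·MRP, so the slope of the SML is
MRP = (11.78% − 8.40%) / (1.79 − 0.92) = 3.38% / 0.87 = 3.8851%
R_f = E(R_Corwin) − β_Corwin·MRP = 8.40% − 0.92 × 3.8851% = 4.8257%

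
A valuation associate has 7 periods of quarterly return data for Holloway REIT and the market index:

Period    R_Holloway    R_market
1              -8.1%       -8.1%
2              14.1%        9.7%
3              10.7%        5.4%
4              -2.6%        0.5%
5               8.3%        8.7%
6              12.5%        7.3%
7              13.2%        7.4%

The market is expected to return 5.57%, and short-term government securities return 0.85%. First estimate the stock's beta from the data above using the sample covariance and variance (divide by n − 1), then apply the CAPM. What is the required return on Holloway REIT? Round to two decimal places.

Mean R_i = (-8.1 + 14.1 + 10.7 − 2.6 + 8.3 + 12.5 + 13.2) / 7 = 6.8714%
Mean R_m = (-8.1 + 9.7 + 5.4 + 0.5 + 8.7 + 7.3 + 7.4) / 7 = 4.4143%
Σ(R_i − R̄_i)(R_m − R̄_m) = 307.6729  ⇒  Cov = 307.6729 / 6 = 51.2788
Σ(R_m − R̄_m)² = 236.4486  ⇒  Var(R_m) = 236.4486 / 6 = 39.4081
β = Cov / Var(R_m) = 51.2788 / 39.4081 = 1.3012
MRP = 5.57% − 0.85% = 4.72%
E(R) = R_f + β × MRP = 0.85% + 1.3012 × 4.72% = 6.99%

6.99%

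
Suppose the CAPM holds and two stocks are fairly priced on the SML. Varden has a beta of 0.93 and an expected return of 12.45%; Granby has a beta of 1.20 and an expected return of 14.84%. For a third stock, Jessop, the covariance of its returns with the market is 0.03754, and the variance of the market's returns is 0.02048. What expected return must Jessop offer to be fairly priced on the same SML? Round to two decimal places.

20.44%

MRP = (14.84% − 12.45%) / (1.20 − 0.93) = 8.8519%
R_f = 12.45% − 0.93 × 8.8519% = 4.2177%
β_Jessop = Cov / Var(R_m) = 0.03754 / 0.02048 = 1.8330
E(R_Jessop) = R_f + β × MRP = 4.2177% + 1.8330 × 8.8519% = 20.44%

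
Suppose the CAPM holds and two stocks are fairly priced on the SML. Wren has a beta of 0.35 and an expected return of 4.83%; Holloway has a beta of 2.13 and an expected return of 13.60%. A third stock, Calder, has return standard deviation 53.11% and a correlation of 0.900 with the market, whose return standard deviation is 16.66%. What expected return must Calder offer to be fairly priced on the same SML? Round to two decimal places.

17.24%

MRP = (13.60% − 4.83%) / (2.13 − 0.35) = 4.9270%
R_f = 4.83% − 0.35 × 4.9270% = 3.1056%
β_Calder = ρ·σ_i/σ_m = 0.900 × 53.11 / 16.66 = 2.8691
E(R_Calder) = R_f + β × MRP = 3.1056% + 2.8691 × 4.9270% = 17.24%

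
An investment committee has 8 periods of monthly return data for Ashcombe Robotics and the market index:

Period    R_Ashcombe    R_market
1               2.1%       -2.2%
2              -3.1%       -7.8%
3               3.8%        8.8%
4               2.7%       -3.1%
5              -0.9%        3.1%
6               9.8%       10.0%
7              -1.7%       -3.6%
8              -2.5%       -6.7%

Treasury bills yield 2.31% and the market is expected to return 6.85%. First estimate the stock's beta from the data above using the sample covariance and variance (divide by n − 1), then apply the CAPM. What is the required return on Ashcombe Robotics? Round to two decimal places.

4.65%

Mean R_i = (2.1 − 3.1 + 3.8 + 2.7 − 0.9 + 9.8 − 1.7 − 2.5) / 8 = 1.2750%
Mean R_m = (-2.2 − 7.8 + 8.8 − 3.1 + 3.1 + 10.0 − 3.6 − 6.7) / 8 = -0.1875%
Σ(R_i − R̄_i)(R_m − R̄_m) = 164.6225  ⇒  Cov = 164.6225 / 7 = 23.5175
Σ(R_m − R̄_m)² = 319.9088  ⇒  Var(R_m) = 319.9088 / 7 = 45.7013
β = Cov / Var(R_m) = 23.5175 / 45.7013 = 0.5146
MRP = 6.85% − 2.31% = 4.54%
E(R) = R_f + β × MRP = 2.31% + 0.5146 × 4.54% = 4.65%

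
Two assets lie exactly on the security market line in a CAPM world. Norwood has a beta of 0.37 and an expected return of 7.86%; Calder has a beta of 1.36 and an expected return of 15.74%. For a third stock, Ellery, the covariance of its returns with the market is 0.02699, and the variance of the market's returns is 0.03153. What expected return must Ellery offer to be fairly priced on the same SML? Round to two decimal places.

MRP = (15.74% − 7.86%) / (1.36 − 0.37) = 7.9596%
R_f = 7.86% − 0.37 × 7.9596% = 4.9149%
β_Ellery = Cov / Var(R_m) = 0.02699 / 0.03153 = 0.8560
E(R_Ellery) = R_f + β × MRP = 4.9149% + 0.8560 × 7.9596% = 11.73%

11.73%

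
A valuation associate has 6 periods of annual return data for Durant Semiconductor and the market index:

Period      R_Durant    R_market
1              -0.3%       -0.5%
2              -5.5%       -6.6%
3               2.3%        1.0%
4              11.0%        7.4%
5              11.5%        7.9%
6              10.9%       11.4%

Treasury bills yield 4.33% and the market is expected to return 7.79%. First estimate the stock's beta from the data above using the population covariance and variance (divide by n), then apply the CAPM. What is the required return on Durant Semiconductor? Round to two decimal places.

7.97%

Mean R_i = (-0.3 − 5.5 + 2.3 + 11.0 + 11.5 + 10.9) / 6 = 4.9833%
Mean R_m = (-0.5 − 6.6 + 1.0 + 7.4 + 7.9 + 11.4) / 6 = 3.4333%
Σ(R_i − R̄_i)(R_m − R̄_m) = 232.6033  ⇒  Cov = 232.6033 / 6 = 38.7672
Σ(R_m − R̄_m)² = 221.2133  ⇒  Var(R_m) = 221.2133 / 6 = 36.8689
β = Cov / Var(R_m) = 38.7672 / 36.8689 = 1.0515
MRP = 7.79% − 4.33% = 3.46%
E(R) = R_f + β × MRP = 4.33% + 1.0515 × 3.46% = 7.97%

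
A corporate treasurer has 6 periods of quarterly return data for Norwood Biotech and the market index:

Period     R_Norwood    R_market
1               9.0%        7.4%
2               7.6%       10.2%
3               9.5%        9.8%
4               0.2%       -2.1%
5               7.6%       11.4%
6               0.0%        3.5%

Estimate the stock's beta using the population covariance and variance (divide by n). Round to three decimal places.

0.729

Mean R_i = (9.0 + 7.6 + 9.5 + 0.2 + 7.6 + 0.0) / 6 = 5.6500%
Mean R_m = (7.4 + 10.2 + 9.8 − 2.1 + 11.4 + 3.5) / 6 = 6.7000%
Σ(R_i − R̄_i)(R_m − R̄_m) = 96.3100  ⇒  Cov = 96.3100 / 6 = 16.0517
Σ(R_m − R̄_m)² = 132.1200  ⇒  Var(R_m) = 132.1200 / 6 = 22.0200
β = Cov / Var(R_m) = 16.0517 / 22.0200 = 0.7290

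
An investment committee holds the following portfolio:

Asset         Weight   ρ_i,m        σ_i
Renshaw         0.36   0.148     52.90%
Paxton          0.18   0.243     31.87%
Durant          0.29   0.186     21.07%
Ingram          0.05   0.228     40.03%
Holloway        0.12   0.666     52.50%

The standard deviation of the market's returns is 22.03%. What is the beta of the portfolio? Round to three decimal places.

β_Renshaw = 0.148 × 52.90% / 22.03% = 0.3554
β_Paxton = 0.243 × 31.87% / 22.03% = 0.3515
β_Durant = 0.186 × 21.07% / 22.03% = 0.1779
β_Ingram = 0.228 × 40.03% / 22.03% = 0.4143
β_Holloway = 0.666 × 52.50% / 22.03% = 1.5872
β_P = Σ w_i β_i = 0.36×0.3554 + 0.18×0.3515 + 0.29×0.1779 + 0.05×0.4143 + 0.12×1.5872 = 0.4540

0.454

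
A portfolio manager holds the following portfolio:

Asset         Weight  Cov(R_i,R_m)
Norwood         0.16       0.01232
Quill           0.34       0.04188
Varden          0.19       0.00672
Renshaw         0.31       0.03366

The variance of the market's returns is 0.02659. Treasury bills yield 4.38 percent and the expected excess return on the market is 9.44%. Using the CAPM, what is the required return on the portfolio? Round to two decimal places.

14.29%

β_Norwood = 0.01232 / 0.02659 = 0.4633
β_Quill = 0.04188 / 0.02659 = 1.5750
β_Varden = 0.00672 / 0.02659 = 0.2527
β_Renshaw = 0.03366 / 0.02659 = 1.2659
β_P = Σ w_i β_i = 0.16×0.4633 + 0.34×1.5750 + 0.19×0.2527 + 0.31×1.2659 = 1.0501
E(R_P) = R_f + β_P × MRP = 4.38% + 1.0501 × 9.44% = 14.29%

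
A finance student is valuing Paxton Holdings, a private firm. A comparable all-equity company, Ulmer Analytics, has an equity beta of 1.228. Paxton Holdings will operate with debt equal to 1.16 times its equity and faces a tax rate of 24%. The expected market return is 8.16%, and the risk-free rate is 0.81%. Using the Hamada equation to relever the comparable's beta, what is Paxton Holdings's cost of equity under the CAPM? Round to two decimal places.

17.79%

β_L = β_U × [1 + (1 − t)(D/E)] = 1.228 × [1 + (1 − 0.24) × 1.16]
    = 1.228 × [1 + 0.76 × 1.16] = 1.228 × 1.8816 = 2.3106
MRP = 8.16% − 0.81% = 7.35%
E(R) = R_f + β_L × MRP = 0.81% + 2.3106 × 7.35% = 17.79%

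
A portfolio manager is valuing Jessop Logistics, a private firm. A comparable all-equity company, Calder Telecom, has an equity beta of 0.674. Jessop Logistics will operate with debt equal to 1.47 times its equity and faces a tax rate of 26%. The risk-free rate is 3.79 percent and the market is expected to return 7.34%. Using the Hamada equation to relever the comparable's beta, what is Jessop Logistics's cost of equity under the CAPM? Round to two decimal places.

β_L = β_U × [1 + (1 − t)(D/E)] = 0.674 × [1 + (1 − 0.26) × 1.47]
    = 0.674 × [1 + 0.74 × 1.47] = 0.674 × 2.0878 = 1.4072
MRP = 7.34% − 3.79% = 3.55%
E(R) = R_f + β_L × MRP = 3.79% + 1.4072 × 3.55% = 8.79%

8.79%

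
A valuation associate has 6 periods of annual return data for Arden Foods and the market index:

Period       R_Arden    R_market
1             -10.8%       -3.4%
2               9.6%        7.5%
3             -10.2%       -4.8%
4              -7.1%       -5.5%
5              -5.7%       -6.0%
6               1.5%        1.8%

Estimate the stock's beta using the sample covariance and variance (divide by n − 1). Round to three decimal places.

1.365

Mean R_i = (-10.8 + 9.6 − 10.2 − 7.1 − 5.7 + 1.5) / 6 = -3.7833%
Mean R_m = (-3.4 + 7.5 − 4.8 − 5.5 − 6.0 + 1.8) / 6 = -1.7333%
Σ(R_i − R̄_i)(R_m − R̄_m) = 194.2833  ⇒  Cov = 194.2833 / 5 = 38.8567
Σ(R_m − R̄_m)² = 142.3133  ⇒  Var(R_m) = 142.3133 / 5 = 28.4627
β = Cov / Var(R_m) = 38.8567 / 28.4627 = 1.3652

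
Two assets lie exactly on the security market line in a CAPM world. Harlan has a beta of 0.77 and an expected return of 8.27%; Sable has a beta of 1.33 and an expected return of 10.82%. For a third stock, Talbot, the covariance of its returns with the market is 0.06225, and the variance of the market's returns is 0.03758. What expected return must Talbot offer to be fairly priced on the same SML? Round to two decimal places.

MRP = (10.82% − 8.27%) / (1.33 − 0.77) = 4.5536%
R_f = 8.27% − 0.77 × 4.5536% = 4.7637%
β_Talbot = Cov / Var(R_m) = 0.06225 / 0.03758 = 1.6565
E(R_Talbot) = R_f + β × MRP = 4.7637% + 1.6565 × 4.5536% = 12.31%

12.31%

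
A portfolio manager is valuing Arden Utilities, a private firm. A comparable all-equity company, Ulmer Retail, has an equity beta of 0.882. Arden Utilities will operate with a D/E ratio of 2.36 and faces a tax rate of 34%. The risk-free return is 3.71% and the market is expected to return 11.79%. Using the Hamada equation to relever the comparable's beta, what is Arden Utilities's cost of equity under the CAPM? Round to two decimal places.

β_L = β_U × [1 + (1 − t)(D/E)] = 0.882 × [1 + (1 − 0.34) × 2.36]
    = 0.882 × [1 + 0.66 × 2.36] = 0.882 × 2.5576 = 2.2558
MRP = 11.79% − 3.71% = 8.08%
E(R) = R_f + β_L × MRP = 3.71% + 2.2558 × 8.08% = 21.94%

21.94%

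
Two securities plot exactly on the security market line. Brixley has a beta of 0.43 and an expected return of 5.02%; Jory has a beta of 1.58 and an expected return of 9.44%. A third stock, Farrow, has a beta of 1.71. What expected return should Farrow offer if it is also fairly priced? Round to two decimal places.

9.94%

MRP (SML slope) = (9.44% − 5.02%) / (1.58 − 0.43) = 4.42% / 1.15 = 3.8435%
R_f (intercept) = 5.02% − 0.43 × 3.8435% = 3.3673%
E(R_Farrow) = R_f + β × MRP = 3.3673% + 1.71 × 3.8435% = 9.94%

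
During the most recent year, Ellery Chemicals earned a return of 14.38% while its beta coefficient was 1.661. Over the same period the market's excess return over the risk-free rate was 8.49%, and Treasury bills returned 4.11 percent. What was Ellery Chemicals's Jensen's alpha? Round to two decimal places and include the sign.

-3.83%

CAPM benchmark = R_f + β(R_m − R_f) = 4.11% + 1.661 × 8.49% = 18.21189%
α = actual − benchmark = 14.38% − 18.21189% = -3.83%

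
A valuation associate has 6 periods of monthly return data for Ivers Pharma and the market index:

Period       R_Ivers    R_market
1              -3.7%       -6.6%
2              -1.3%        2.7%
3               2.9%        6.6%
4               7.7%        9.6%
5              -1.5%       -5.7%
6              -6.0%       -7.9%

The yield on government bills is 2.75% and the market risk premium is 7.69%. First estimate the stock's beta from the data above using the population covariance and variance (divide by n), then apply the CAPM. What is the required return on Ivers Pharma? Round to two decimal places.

7.39%

Mean R_i = (-3.7 − 1.3 + 2.9 + 7.7 − 1.5 − 6.0) / 6 = -0.3167%
Mean R_m = (-6.6 + 2.7 + 6.6 + 9.6 − 5.7 − 7.9) / 6 = -0.2167%
Σ(R_i − R̄_i)(R_m − R̄_m) = 169.5083  ⇒  Cov = 169.5083 / 6 = 28.2514
Σ(R_m − R̄_m)² = 281.1883  ⇒  Var(R_m) = 281.1883 / 6 = 46.8647
β = Cov / Var(R_m) = 28.2514 / 46.8647 = 0.6028
E(R) = R_f + β × MRP = 2.75% + 0.6028 × 7.69% = 7.39%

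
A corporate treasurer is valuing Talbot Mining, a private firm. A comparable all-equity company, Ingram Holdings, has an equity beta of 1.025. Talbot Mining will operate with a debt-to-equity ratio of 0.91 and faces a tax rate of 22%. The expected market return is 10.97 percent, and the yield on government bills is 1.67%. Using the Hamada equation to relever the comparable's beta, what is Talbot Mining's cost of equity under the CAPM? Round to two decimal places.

17.97%

β_L = β_U × [1 + (1 − t)(D/E)] = 1.025 × [1 + (1 − 0.22) × 0.91]
    = 1.025 × [1 + 0.78 × 0.91] = 1.025 × 1.7098 = 1.7525
MRP = 10.97% − 1.67% = 9.30%
E(R) = R_f + β_L × MRP = 1.67% + 1.7525 × 9.30% = 17.97%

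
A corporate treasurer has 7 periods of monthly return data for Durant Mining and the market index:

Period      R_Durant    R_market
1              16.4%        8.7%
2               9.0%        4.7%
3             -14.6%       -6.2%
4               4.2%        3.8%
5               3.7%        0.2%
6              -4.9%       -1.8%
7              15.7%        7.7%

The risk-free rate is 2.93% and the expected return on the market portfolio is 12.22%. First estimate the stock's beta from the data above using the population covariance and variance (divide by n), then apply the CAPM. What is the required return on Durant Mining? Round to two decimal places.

21.89%

Mean R_i = (16.4 + 9.0 − 14.6 + 4.2 + 3.7 − 4.9 + 15.7) / 7 = 4.2143%
Mean R_m = (8.7 + 4.7 − 6.2 + 3.8 + 0.2 − 1.8 + 7.7) / 7 = 2.4429%
Σ(R_i − R̄_i)(R_m − R̄_m) = 349.8457  ⇒  Cov = 349.8457 / 7 = 49.9780
Σ(R_m − R̄_m)² = 171.4571  ⇒  Var(R_m) = 171.4571 / 7 = 24.4939
β = Cov / Var(R_m) = 49.9780 / 24.4939 = 2.0404
MRP = 12.22% − 2.93% = 9.29%
E(R) = R_f + β × MRP = 2.93% + 2.0404 × 9.29% = 21.89%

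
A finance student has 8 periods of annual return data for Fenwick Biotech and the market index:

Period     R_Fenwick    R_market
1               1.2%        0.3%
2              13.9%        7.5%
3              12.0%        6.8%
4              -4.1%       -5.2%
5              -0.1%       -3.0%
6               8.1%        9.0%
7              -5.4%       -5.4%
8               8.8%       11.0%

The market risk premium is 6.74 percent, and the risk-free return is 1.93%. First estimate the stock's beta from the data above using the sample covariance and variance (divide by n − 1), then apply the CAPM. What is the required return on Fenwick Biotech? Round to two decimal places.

8.71%

Mean R_i = (1.2 + 13.9 + 12.0 − 4.1 − 0.1 + 8.1 − 5.4 + 8.8) / 8 = 4.3000%
Mean R_m = (0.3 + 7.5 + 6.8 − 5.2 − 3.0 + 9.0 − 5.4 + 11.0) / 8 = 2.6250%
Σ(R_i − R̄_i)(R_m − R̄_m) = 316.3900  ⇒  Cov = 316.3900 / 7 = 45.1986
Σ(R_m − R̄_m)² = 314.6550  ⇒  Var(R_m) = 314.6550 / 7 = 44.9507
β = Cov / Var(R_m) = 45.1986 / 44.9507 = 1.0055
E(R) = R_f + β × MRP = 1.93% + 1.0055 × 6.74% = 8.71%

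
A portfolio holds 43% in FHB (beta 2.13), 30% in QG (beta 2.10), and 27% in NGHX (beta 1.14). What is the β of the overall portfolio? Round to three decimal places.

1.854

β_P = Σ w_i β_i = 0.43×2.13 + 0.30×2.10 + 0.27×1.14 = 1.8537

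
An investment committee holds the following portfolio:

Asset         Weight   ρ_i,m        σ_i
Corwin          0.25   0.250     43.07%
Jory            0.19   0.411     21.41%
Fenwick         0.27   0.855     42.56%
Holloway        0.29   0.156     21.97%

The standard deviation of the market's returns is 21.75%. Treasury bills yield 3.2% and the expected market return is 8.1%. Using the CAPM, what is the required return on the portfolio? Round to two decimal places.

6.62%

β_Corwin = 0.250 × 43.07% / 21.75% = 0.4951
β_Jory = 0.411 × 21.41% / 21.75% = 0.4046
β_Fenwick = 0.855 × 42.56% / 21.75% = 1.6730
β_Holloway = 0.156 × 21.97% / 21.75% = 0.1576
β_P = Σ w_i β_i = 0.25×0.4951 + 0.19×0.4046 + 0.27×1.6730 + 0.29×0.1576 = 0.6981
MRP = 8.1% − 3.2% = 4.90%
E(R_P) = R_f + β_P × MRP = 3.2% + 0.6981 × 4.9% = 6.62%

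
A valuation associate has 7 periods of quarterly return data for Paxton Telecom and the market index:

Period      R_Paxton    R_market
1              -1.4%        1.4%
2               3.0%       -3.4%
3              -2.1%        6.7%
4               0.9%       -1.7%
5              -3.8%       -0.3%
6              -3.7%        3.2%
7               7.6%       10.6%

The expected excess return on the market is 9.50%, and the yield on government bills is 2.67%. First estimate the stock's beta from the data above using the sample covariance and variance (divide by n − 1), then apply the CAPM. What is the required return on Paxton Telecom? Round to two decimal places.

5.35%

Mean R_i = (-1.4 + 3.0 − 2.1 + 0.9 − 3.8 − 3.7 + 7.6) / 7 = 0.0714%
Mean R_m = (1.4 − 3.4 + 6.7 − 1.7 − 0.3 + 3.2 + 10.6) / 7 = 2.3571%
Σ(R_i − R̄_i)(R_m − R̄_m) = 40.9214  ⇒  Cov = 40.9214 / 6 = 6.8202
Σ(R_m − R̄_m)² = 145.0971  ⇒  Var(R_m) = 145.0971 / 6 = 24.1829
β = Cov / Var(R_m) = 6.8202 / 24.1829 = 0.2820
E(R) = R_f + β × MRP = 2.67% + 0.2820 × 9.50% = 5.35%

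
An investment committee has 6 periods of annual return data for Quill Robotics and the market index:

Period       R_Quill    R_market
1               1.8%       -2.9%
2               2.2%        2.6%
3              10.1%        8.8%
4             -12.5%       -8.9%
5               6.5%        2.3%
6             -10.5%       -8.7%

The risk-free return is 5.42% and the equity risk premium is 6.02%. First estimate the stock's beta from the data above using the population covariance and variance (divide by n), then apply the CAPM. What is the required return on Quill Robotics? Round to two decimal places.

12.89%

Mean R_i = (1.8 + 2.2 + 10.1 − 12.5 + 6.5 − 10.5) / 6 = -0.4000%
Mean R_m = (-2.9 + 2.6 + 8.8 − 8.9 + 2.3 − 8.7) / 6 = -1.1333%
Σ(R_i − R̄_i)(R_m − R̄_m) = 304.2100  ⇒  Cov = 304.2100 / 6 = 50.7017
Σ(R_m − R̄_m)² = 245.0933  ⇒  Var(R_m) = 245.0933 / 6 = 40.8489
β = Cov / Var(R_m) = 50.7017 / 40.8489 = 1.2412
E(R) = R_f + β × MRP = 5.42% + 1.2412 × 6.02% = 12.89%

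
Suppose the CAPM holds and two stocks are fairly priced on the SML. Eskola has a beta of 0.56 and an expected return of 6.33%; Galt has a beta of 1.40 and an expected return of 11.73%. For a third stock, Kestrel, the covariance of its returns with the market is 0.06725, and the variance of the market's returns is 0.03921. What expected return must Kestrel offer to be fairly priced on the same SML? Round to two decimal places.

MRP = (11.73% − 6.33%) / (1.40 − 0.56) = 6.4286%
R_f = 6.33% − 0.56 × 6.4286% = 2.7300%
β_Kestrel = Cov / Var(R_m) = 0.06725 / 0.03921 = 1.7151
E(R_Kestrel) = R_f + β × MRP = 2.7300% + 1.7151 × 6.4286% = 13.76%

13.76%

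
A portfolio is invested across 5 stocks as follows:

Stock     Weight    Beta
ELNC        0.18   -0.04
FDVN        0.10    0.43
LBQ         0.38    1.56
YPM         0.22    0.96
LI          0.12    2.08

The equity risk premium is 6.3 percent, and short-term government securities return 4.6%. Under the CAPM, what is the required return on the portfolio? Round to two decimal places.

11.46%

β_P = Σ w_i β_i = 0.18×-0.04 + 0.10×0.43 + 0.38×1.56 + 0.22×0.96 + 0.12×2.08 = 1.0894
E(R_P) = R_f + β_P × MRP = 4.6% + 1.0894 × 6.3% = 11.46%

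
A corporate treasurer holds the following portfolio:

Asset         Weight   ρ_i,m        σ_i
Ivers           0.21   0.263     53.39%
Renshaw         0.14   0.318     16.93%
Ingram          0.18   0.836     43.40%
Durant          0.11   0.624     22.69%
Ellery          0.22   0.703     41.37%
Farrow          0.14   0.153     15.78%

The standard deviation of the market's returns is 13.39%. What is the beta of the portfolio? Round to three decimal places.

1.384

β_Ivers = 0.263 × 53.39% / 13.39% = 1.0487
β_Renshaw = 0.318 × 16.93% / 13.39% = 0.4021
β_Ingram = 0.836 × 43.40% / 13.39% = 2.7097
β_Durant = 0.624 × 22.69% / 13.39% = 1.0574
β_Ellery = 0.703 × 41.37% / 13.39% = 2.1720
β_Farrow = 0.153 × 15.78% / 13.39% = 0.1803
β_P = Σ w_i β_i = 0.21×1.0487 + 0.14×0.4021 + 0.18×2.7097 + 0.11×1.0574 + 0.22×2.1720 + 0.14×0.1803 = 1.3837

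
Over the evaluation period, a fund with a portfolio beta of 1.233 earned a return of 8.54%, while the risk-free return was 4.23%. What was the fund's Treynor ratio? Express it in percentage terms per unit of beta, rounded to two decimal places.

Treynor = (R_P − R_f) / β_P = (8.54% − 4.23%) / 1.2330 = 4.31% / 1.2330 = 3.50%

3.50%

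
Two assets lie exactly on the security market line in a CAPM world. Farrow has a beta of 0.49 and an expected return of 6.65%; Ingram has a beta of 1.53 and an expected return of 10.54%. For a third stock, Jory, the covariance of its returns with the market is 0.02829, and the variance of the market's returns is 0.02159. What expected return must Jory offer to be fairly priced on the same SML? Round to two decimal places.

MRP = (10.54% − 6.65%) / (1.53 − 0.49) = 3.7404%
R_f = 6.65% − 0.49 × 3.7404% = 4.8172%
β_Jory = Cov / Var(R_m) = 0.02829 / 0.02159 = 1.3103
E(R_Jory) = R_f + β × MRP = 4.8172% + 1.3103 × 3.7404% = 9.72%

9.72%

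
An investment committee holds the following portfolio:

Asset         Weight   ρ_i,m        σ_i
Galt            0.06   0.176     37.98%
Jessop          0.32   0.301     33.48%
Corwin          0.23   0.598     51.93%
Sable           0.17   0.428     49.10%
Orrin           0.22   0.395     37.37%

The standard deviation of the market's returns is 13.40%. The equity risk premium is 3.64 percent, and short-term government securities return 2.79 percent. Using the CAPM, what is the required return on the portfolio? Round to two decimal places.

β_Galt = 0.176 × 37.98% / 13.40% = 0.4988
β_Jessop = 0.301 × 33.48% / 13.40% = 0.7521
β_Corwin = 0.598 × 51.93% / 13.40% = 2.3175
β_Sable = 0.428 × 49.10% / 13.40% = 1.5683
β_Orrin = 0.395 × 37.37% / 13.40% = 1.1016
β_P = Σ w_i β_i = 0.06×0.4988 + 0.32×0.7521 + 0.23×2.3175 + 0.17×1.5683 + 0.22×1.1016 = 1.3126
E(R_P) = R_f + β_P × MRP = 2.79% + 1.3126 × 3.64% = 7.57%

7.57%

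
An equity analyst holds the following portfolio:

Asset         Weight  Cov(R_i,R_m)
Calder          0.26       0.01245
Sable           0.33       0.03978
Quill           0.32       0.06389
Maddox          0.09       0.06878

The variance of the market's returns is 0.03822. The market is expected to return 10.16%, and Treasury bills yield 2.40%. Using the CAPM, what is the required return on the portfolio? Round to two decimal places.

β_Calder = 0.01245 / 0.03822 = 0.3257
β_Sable = 0.03978 / 0.03822 = 1.0408
β_Quill = 0.06389 / 0.03822 = 1.6716
β_Maddox = 0.06878 / 0.03822 = 1.7996
β_P = Σ w_i β_i = 0.26×0.3257 + 0.33×1.0408 + 0.32×1.6716 + 0.09×1.7996 = 1.1250
MRP = 10.16% − 2.40% = 7.76%
E(R_P) = R_f + β_P × MRP = 2.40% + 1.1250 × 7.76% = 11.13%

11.13%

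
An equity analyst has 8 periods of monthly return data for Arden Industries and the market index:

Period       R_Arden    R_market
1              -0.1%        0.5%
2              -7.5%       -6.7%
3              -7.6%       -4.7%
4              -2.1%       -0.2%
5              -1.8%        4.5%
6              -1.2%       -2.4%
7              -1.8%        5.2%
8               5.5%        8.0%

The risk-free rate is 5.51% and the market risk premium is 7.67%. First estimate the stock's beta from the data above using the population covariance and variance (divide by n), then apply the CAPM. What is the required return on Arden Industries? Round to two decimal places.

10.75%

Mean R_i = (-0.1 − 7.5 − 7.6 − 2.1 − 1.8 − 1.2 − 1.8 + 5.5) / 8 = -2.0750%
Mean R_m = (0.5 − 6.7 − 4.7 − 0.2 + 4.5 − 2.4 + 5.2 + 8.0) / 8 = 0.5250%
Σ(R_i − R̄_i)(R_m − R̄_m) = 124.4750  ⇒  Cov = 124.4750 / 8 = 15.5594
Σ(R_m − R̄_m)² = 182.1150  ⇒  Var(R_m) = 182.1150 / 8 = 22.7644
β = Cov / Var(R_m) = 15.5594 / 22.7644 = 0.6835
E(R) = R_f + β × MRP = 5.51% + 0.6835 × 7.67% = 10.75%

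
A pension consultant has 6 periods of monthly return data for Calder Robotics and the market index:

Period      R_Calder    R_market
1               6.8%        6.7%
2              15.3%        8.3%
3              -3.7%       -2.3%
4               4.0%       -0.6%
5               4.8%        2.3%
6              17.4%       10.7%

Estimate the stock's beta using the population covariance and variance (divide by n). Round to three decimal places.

1.411

Mean R_i = (6.8 + 15.3 − 3.7 + 4.0 + 4.8 + 17.4) / 6 = 7.4333%
Mean R_m = (6.7 + 8.3 − 2.3 − 0.6 + 2.3 + 10.7) / 6 = 4.1833%
Σ(R_i − R̄_i)(R_m − R̄_m) = 189.3033  ⇒  Cov = 189.3033 / 6 = 31.5506
Σ(R_m − R̄_m)² = 134.2083  ⇒  Var(R_m) = 134.2083 / 6 = 22.3681
β = Cov / Var(R_m) = 31.5506 / 22.3681 = 1.4105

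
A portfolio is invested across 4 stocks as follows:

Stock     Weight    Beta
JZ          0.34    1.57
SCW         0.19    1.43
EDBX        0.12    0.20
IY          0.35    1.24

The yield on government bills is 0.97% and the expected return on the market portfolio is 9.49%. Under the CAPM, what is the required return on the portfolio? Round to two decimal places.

11.74%

β_P = Σ w_i β_i = 0.34×1.57 + 0.19×1.43 + 0.12×0.20 + 0.35×1.24 = 1.2635
MRP = 9.49% − 0.97% = 8.52%
E(R_P) = R_f + β_P × MRP = 0.97% + 1.2635 × 8.52% = 11.74%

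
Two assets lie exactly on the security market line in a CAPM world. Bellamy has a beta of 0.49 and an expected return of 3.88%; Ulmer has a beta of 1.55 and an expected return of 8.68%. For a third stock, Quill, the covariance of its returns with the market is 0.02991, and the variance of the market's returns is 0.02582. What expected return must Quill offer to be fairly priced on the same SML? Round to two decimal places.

MRP = (8.68% − 3.88%) / (1.55 − 0.49) = 4.5283%
R_f = 3.88% − 0.49 × 4.5283% = 1.6611%
β_Quill = Cov / Var(R_m) = 0.02991 / 0.02582 = 1.1584
E(R_Quill) = R_f + β × MRP = 1.6611% + 1.1584 × 4.5283% = 6.91%

6.91%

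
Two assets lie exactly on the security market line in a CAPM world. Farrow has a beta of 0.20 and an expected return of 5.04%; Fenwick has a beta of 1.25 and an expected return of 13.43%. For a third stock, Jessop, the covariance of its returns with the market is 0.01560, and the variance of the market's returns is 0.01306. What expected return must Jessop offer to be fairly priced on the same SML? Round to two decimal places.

12.99%

MRP = (13.43% − 5.04%) / (1.25 − 0.20) = 7.9905%
R_f = 5.04% − 0.20 × 7.9905% = 3.4419%
β_Jessop = Cov / Var(R_m) = 0.01560 / 0.01306 = 1.1945
E(R_Jessop) = R_f + β × MRP = 3.4419% + 1.1945 × 7.9905% = 12.99%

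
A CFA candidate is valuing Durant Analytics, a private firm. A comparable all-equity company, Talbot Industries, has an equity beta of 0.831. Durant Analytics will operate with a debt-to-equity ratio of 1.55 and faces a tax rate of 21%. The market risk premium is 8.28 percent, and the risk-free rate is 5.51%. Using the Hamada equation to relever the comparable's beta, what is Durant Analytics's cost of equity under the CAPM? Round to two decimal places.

β_L = β_U × [1 + (1 − t)(D/E)] = 0.831 × [1 + (1 − 0.21) × 1.55]
    = 0.831 × [1 + 0.79 × 1.55] = 0.831 × 2.2245 = 1.8486
E(R) = R_f + β_L × MRP = 5.51% + 1.8486 × 8.28% = 20.82%

20.82%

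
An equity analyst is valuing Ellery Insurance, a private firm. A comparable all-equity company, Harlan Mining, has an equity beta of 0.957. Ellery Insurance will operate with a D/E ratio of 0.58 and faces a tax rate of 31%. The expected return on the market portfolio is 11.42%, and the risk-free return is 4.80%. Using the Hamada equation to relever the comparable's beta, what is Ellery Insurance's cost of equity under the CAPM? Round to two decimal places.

13.67%

β_L = β_U × [1 + (1 − t)(D/E)] = 0.957 × [1 + (1 − 0.31) × 0.58]
    = 0.957 × [1 + 0.69 × 0.58] = 0.957 × 1.4002 = 1.3400
MRP = 11.42% − 4.80% = 6.62%
E(R) = R_f + β_L × MRP = 4.80% + 1.3400 × 6.62% = 13.67%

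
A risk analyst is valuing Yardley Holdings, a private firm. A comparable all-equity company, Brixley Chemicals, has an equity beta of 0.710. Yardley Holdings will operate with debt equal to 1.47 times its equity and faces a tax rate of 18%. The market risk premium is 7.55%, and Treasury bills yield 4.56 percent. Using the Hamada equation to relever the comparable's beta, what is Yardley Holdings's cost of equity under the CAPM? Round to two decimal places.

16.38%

β_L = β_U × [1 + (1 − t)(D/E)] = 0.710 × [1 + (1 − 0.18) × 1.47]
    = 0.710 × [1 + 0.82 × 1.47] = 0.710 × 2.2054 = 1.5658
E(R) = R_f + β_L × MRP = 4.56% + 1.5658 × 7.55% = 16.38%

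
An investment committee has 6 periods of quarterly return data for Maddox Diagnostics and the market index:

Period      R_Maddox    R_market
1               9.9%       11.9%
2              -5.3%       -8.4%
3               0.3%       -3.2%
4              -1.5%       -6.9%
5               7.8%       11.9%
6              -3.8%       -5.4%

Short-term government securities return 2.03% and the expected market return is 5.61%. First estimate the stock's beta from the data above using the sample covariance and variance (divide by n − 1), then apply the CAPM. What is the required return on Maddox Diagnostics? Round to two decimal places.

4.35%

Mean R_i = (9.9 − 5.3 + 0.3 − 1.5 + 7.8 − 3.8) / 6 = 1.2333%
Mean R_m = (11.9 − 8.4 − 3.2 − 6.9 + 11.9 − 5.4) / 6 = -0.0167%
Σ(R_i − R̄_i)(R_m − R̄_m) = 285.1833  ⇒  Cov = 285.1833 / 5 = 57.0367
Σ(R_m − R̄_m)² = 440.7883  ⇒  Var(R_m) = 440.7883 / 5 = 88.1577
β = Cov / Var(R_m) = 57.0367 / 88.1577 = 0.6470
MRP = 5.61% − 2.03% = 3.58%
E(R) = R_f + β × MRP = 2.03% + 0.6470 × 3.58% = 4.35%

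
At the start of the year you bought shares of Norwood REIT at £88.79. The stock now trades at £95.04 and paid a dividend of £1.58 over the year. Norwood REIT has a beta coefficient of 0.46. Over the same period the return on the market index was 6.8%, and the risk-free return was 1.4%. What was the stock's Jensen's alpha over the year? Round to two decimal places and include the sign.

Realised HPR = (P1 + D1 − P0) / P0 = (95.04 + 1.58 − 88.79) / 88.79 = 7.83 / 88.79 = 8.8186%
MRP = 6.8% − 1.4% = 5.40%
CAPM required = R_f + β·MRP = 1.4% + 0.46 × 5.4% = 3.8840%
α = realised − required = 8.8186% − 3.8840% = +4.93%

+4.93%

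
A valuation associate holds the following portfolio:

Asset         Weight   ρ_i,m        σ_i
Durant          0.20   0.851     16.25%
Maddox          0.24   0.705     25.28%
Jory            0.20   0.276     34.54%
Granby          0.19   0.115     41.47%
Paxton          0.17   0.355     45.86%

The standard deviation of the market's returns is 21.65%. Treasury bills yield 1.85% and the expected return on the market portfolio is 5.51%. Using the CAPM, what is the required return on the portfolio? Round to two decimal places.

β_Durant = 0.851 × 16.25% / 21.65% = 0.6387
β_Maddox = 0.705 × 25.28% / 21.65% = 0.8232
β_Jory = 0.276 × 34.54% / 21.65% = 0.4403
β_Granby = 0.115 × 41.47% / 21.65% = 0.2203
β_Paxton = 0.355 × 45.86% / 21.65% = 0.7520
β_P = Σ w_i β_i = 0.20×0.6387 + 0.24×0.8232 + 0.20×0.4403 + 0.19×0.2203 + 0.17×0.7520 = 0.5831
MRP = 5.51% − 1.85% = 3.66%
E(R_P) = R_f + β_P × MRP = 1.85% + 0.5831 × 3.66% = 3.98%

3.98%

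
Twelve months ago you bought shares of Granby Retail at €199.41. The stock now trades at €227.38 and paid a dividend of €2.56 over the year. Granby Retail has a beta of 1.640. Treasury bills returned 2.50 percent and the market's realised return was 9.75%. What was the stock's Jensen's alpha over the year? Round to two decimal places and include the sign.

+0.92%

Realised HPR = (P1 + D1 − P0) / P0 = (227.38 + 2.56 − 199.41) / 199.41 = 30.53 / 199.41 = 15.3102%
MRP = 9.75% − 2.50% = 7.25%
CAPM required = R_f + β·MRP = 2.50% + 1.640 × 7.25% = 14.39000%
α = realised − required = 15.3102% − 14.39000% = +0.92%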